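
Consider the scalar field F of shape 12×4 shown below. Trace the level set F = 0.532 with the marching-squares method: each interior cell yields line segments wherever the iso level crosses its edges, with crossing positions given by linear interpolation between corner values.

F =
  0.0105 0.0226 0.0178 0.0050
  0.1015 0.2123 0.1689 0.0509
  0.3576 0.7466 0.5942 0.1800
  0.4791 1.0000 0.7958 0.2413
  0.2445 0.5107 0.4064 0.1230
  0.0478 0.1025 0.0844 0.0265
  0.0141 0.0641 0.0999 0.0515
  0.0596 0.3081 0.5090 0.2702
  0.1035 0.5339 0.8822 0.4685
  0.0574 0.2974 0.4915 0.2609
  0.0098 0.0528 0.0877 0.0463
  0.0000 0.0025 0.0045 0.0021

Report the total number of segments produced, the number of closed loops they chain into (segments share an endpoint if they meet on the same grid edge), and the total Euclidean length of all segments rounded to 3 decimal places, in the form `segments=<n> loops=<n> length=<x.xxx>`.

segments=14 loops=2 length=12.431

cell (1,0): code 0100 → (1.598,1.000)–(2.000,0.448)
cell (1,1): code 1100 → (1.854,2.000)–(1.598,1.000)
cell (1,2): code 1000 → (2.000,2.150)–(1.854,2.000)
cell (2,0): code 0110 → (2.000,0.448)–(3.000,0.102)
cell (2,2): code 1001 → (3.000,2.476)–(2.000,2.150)
cell (3,0): code 0010 → (3.000,0.102)–(3.956,1.000)
cell (3,1): code 0011 → (3.956,1.000)–(3.677,2.000)
cell (3,2): code 0001 → (3.677,2.000)–(3.000,2.476)
cell (7,0): code 0100 → (7.992,1.000)–(8.000,0.996)
cell (7,1): code 1100 → (7.062,2.000)–(7.992,1.000)
cell (7,2): code 1000 → (8.000,2.847)–(7.062,2.000)
cell (8,0): code 0010 → (8.000,0.996)–(8.008,1.000)
cell (8,1): code 0011 → (8.008,1.000)–(8.896,2.000)
cell (8,2): code 0001 → (8.896,2.000)–(8.000,2.847)
total: 14 segments, chained into 2 closed loop(s), length Σ = 12.430940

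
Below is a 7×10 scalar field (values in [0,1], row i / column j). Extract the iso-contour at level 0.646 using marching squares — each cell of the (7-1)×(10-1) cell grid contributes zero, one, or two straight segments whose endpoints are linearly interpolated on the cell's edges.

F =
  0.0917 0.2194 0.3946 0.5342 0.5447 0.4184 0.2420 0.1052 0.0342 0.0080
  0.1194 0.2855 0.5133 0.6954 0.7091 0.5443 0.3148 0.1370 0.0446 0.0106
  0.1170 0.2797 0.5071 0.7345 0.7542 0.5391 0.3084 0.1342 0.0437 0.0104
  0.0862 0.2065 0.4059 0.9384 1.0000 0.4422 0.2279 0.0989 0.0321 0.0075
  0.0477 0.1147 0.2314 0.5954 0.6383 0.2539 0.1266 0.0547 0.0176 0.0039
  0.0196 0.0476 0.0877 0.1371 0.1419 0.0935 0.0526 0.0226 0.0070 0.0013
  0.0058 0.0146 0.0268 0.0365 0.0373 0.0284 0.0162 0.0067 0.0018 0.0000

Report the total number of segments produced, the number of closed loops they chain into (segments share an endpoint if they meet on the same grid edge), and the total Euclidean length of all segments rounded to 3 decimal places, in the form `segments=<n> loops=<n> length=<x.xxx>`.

cell (0,2): code 0100 → (0.694,3.000)–(1.000,2.729)
cell (0,3): code 1100 → (0.616,4.000)–(0.694,3.000)
cell (0,4): code 1000 → (1.000,4.383)–(0.616,4.000)
cell (1,2): code 0110 → (1.000,2.729)–(2.000,2.611)
cell (1,4): code 1001 → (2.000,4.503)–(1.000,4.383)
cell (2,2): code 0110 → (2.000,2.611)–(3.000,2.451)
cell (2,4): code 1001 → (3.000,4.635)–(2.000,4.503)
cell (3,2): code 0010 → (3.000,2.451)–(3.852,3.000)
cell (3,3): code 0011 → (3.852,3.000)–(3.979,4.000)
cell (3,4): code 0001 → (3.979,4.000)–(3.000,4.635)
total: 10 segments, chained into 1 closed loop(s), length Σ = 9.178277

segments=10 loops=1 length=9.178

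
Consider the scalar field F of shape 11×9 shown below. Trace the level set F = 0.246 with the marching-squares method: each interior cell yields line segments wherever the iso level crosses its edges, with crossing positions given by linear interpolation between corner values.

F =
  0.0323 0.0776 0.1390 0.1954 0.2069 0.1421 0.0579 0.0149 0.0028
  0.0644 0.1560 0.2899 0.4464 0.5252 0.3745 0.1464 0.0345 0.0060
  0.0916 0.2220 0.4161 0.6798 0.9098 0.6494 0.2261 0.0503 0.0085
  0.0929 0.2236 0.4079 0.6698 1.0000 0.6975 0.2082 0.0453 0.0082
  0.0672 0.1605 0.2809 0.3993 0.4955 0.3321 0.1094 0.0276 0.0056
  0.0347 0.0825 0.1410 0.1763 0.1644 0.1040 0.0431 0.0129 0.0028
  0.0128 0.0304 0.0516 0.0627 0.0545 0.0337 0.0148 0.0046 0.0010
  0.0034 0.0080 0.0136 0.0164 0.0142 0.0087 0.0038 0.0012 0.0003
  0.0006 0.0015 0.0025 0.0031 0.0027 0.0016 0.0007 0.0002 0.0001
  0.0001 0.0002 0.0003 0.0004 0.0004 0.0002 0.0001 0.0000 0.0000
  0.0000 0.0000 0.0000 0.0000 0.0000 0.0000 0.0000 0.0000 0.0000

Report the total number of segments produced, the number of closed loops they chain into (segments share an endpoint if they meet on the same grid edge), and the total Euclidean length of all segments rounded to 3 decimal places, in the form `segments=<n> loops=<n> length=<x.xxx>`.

segments=16 loops=1 length=14.998

cell (0,1): code 0100 → (0.709,2.000)–(1.000,1.672)
cell (0,2): code 1100 → (0.202,3.000)–(0.709,2.000)
cell (0,3): code 1100 → (0.123,4.000)–(0.202,3.000)
cell (0,4): code 1100 → (0.447,5.000)–(0.123,4.000)
cell (0,5): code 1000 → (1.000,5.563)–(0.447,5.000)
cell (1,1): code 0110 → (1.000,1.672)–(2.000,1.124)
cell (1,5): code 1001 → (2.000,5.953)–(1.000,5.563)
cell (2,1): code 0110 → (2.000,1.124)–(3.000,1.122)
cell (2,5): code 1001 → (3.000,5.923)–(2.000,5.953)
cell (3,1): code 0110 → (3.000,1.122)–(4.000,1.710)
cell (3,5): code 1001 → (4.000,5.387)–(3.000,5.923)
cell (4,1): code 0010 → (4.000,1.710)–(4.249,2.000)
cell (4,2): code 0011 → (4.249,2.000)–(4.687,3.000)
cell (4,3): code 0011 → (4.687,3.000)–(4.754,4.000)
cell (4,4): code 0011 → (4.754,4.000)–(4.377,5.000)
cell (4,5): code 0001 → (4.377,5.000)–(4.000,5.387)
total: 16 segments, chained into 1 closed loop(s), length Σ = 14.997711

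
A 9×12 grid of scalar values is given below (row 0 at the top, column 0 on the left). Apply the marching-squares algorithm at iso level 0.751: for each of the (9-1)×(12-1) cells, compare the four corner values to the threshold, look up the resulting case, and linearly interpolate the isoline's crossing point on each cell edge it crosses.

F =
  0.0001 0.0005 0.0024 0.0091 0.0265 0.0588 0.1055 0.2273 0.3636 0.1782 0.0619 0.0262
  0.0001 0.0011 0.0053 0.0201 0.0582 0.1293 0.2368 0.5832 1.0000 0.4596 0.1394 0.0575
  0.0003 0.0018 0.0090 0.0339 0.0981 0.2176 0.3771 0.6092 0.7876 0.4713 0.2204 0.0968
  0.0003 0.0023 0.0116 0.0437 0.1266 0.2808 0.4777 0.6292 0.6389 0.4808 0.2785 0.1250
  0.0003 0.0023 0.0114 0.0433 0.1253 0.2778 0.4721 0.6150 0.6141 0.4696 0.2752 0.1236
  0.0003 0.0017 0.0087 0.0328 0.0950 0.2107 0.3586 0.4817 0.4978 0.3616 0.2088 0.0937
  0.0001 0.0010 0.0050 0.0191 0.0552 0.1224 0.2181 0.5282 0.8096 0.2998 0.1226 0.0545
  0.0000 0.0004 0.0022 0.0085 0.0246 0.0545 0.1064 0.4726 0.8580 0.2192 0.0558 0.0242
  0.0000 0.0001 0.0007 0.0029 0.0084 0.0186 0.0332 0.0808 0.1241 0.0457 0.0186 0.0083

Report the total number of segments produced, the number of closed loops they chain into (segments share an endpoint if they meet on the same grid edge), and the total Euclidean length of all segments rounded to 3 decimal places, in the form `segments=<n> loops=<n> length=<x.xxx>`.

segments=12 loops=2 length=7.083

cell (0,7): code 0100 → (0.609,8.000)–(1.000,7.403)
cell (0,8): code 1000 → (1.000,8.461)–(0.609,8.000)
cell (1,7): code 0110 → (1.000,7.403)–(2.000,7.795)
cell (1,8): code 1001 → (2.000,8.116)–(1.000,8.461)
cell (2,7): code 0010 → (2.000,7.795)–(2.246,8.000)
cell (2,8): code 0001 → (2.246,8.000)–(2.000,8.116)
cell (5,7): code 0100 → (5.812,8.000)–(6.000,7.792)
cell (5,8): code 1000 → (6.000,8.115)–(5.812,8.000)
cell (6,7): code 0110 → (6.000,7.792)–(7.000,7.722)
cell (6,8): code 1001 → (7.000,8.168)–(6.000,8.115)
cell (7,7): code 0010 → (7.000,7.722)–(7.146,8.000)
cell (7,8): code 0001 → (7.146,8.000)–(7.000,8.168)
total: 12 segments, chained into 2 closed loop(s), length Σ = 7.083306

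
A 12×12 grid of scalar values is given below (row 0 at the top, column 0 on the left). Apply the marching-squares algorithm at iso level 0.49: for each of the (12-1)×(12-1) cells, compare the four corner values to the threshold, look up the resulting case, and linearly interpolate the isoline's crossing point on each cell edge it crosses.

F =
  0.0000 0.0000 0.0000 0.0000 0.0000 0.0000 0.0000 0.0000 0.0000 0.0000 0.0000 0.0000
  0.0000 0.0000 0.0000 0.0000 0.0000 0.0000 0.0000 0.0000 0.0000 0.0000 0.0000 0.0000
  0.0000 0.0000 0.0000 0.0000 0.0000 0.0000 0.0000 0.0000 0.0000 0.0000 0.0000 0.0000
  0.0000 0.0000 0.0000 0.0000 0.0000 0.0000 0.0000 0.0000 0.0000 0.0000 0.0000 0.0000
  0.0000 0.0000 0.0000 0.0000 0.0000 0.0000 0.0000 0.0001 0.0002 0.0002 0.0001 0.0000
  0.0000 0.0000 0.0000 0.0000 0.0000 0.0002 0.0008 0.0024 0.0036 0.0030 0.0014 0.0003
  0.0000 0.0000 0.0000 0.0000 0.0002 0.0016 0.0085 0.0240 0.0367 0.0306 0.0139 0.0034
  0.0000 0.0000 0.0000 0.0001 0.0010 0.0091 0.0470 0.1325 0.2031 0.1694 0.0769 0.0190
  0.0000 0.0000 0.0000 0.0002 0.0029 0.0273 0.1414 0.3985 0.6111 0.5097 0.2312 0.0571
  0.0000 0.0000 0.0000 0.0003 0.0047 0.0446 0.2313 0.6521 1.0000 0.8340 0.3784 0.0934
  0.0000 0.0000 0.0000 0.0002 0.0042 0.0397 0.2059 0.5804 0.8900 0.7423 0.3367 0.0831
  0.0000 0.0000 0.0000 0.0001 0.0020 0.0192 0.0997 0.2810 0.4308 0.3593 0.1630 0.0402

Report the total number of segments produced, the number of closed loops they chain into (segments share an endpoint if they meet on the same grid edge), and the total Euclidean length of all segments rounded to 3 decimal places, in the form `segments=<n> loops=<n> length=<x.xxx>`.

segments=12 loops=1 length=9.766

cell (7,7): code 0100 → (7.703,8.000)–(8.000,7.430)
cell (7,8): code 1100 → (7.942,9.000)–(7.703,8.000)
cell (7,9): code 1000 → (8.000,9.071)–(7.942,9.000)
cell (8,6): code 0100 → (8.361,7.000)–(9.000,6.615)
cell (8,7): code 1110 → (8.000,7.430)–(8.361,7.000)
cell (8,9): code 1001 → (9.000,9.755)–(8.000,9.071)
cell (9,6): code 0110 → (9.000,6.615)–(10.000,6.759)
cell (9,9): code 1001 → (10.000,9.622)–(9.000,9.755)
cell (10,6): code 0010 → (10.000,6.759)–(10.302,7.000)
cell (10,7): code 0011 → (10.302,7.000)–(10.871,8.000)
cell (10,8): code 0011 → (10.871,8.000)–(10.659,9.000)
cell (10,9): code 0001 → (10.659,9.000)–(10.000,9.622)
total: 12 segments, chained into 1 closed loop(s), length Σ = 9.766105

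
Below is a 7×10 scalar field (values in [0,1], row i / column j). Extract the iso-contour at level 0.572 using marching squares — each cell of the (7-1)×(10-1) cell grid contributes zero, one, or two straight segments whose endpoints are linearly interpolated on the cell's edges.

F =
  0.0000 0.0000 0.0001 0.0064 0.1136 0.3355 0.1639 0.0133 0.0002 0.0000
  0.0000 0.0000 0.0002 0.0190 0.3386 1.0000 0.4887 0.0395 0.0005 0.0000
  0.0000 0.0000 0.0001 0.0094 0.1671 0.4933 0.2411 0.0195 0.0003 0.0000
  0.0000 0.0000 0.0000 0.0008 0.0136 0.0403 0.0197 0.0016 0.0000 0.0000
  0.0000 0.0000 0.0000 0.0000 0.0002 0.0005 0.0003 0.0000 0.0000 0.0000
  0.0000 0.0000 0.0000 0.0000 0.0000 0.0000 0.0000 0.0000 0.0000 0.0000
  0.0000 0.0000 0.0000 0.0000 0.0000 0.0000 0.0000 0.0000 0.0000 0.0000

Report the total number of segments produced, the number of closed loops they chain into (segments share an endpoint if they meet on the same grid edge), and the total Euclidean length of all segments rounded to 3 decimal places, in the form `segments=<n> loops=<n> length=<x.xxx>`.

cell (0,4): code 0100 → (0.356,5.000)–(1.000,4.353)
cell (0,5): code 1000 → (1.000,5.837)–(0.356,5.000)
cell (1,4): code 0010 → (1.000,4.353)–(1.845,5.000)
cell (1,5): code 0001 → (1.845,5.000)–(1.000,5.837)
total: 4 segments, chained into 1 closed loop(s), length Σ = 4.222491

segments=4 loops=1 length=4.222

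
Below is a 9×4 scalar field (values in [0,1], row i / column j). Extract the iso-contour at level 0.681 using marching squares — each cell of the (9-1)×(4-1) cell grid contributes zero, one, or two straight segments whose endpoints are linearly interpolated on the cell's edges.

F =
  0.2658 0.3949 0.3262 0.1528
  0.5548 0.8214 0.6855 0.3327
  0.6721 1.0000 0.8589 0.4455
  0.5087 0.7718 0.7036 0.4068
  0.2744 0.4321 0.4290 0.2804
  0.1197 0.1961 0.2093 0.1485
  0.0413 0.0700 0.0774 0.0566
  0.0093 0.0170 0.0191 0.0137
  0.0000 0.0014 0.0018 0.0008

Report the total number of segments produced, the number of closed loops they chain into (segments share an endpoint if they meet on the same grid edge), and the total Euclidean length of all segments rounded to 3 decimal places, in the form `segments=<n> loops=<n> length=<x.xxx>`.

cell (0,0): code 0100 → (0.671,1.000)–(1.000,0.473)
cell (0,1): code 1100 → (0.987,2.000)–(0.671,1.000)
cell (0,2): code 1000 → (1.000,2.013)–(0.987,2.000)
cell (1,0): code 0110 → (1.000,0.473)–(2.000,0.027)
cell (1,2): code 1001 → (2.000,2.430)–(1.000,2.013)
cell (2,0): code 0110 → (2.000,0.027)–(3.000,0.655)
cell (2,2): code 1001 → (3.000,2.076)–(2.000,2.430)
cell (3,0): code 0010 → (3.000,0.655)–(3.267,1.000)
cell (3,1): code 0011 → (3.267,1.000)–(3.082,2.000)
cell (3,2): code 0001 → (3.082,2.000)–(3.000,2.076)
total: 10 segments, chained into 1 closed loop(s), length Σ = 7.673785

segments=10 loops=1 length=7.674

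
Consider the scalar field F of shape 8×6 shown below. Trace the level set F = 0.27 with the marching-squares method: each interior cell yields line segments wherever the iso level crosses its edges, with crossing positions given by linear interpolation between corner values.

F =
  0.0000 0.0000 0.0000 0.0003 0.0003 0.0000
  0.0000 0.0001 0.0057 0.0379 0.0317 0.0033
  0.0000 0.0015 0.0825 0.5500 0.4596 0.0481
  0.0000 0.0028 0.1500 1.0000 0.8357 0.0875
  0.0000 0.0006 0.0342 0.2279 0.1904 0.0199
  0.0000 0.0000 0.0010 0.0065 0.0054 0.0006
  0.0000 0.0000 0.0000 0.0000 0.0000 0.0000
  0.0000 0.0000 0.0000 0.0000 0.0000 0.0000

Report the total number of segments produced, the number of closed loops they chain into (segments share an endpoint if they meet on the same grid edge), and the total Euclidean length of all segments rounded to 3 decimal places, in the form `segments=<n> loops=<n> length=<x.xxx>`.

cell (1,2): code 0100 → (1.453,3.000)–(2.000,2.401)
cell (1,3): code 1100 → (1.557,4.000)–(1.453,3.000)
cell (1,4): code 1000 → (2.000,4.461)–(1.557,4.000)
cell (2,2): code 0110 → (2.000,2.401)–(3.000,2.141)
cell (2,4): code 1001 → (3.000,4.756)–(2.000,4.461)
cell (3,2): code 0010 → (3.000,2.141)–(3.945,3.000)
cell (3,3): code 0011 → (3.945,3.000)–(3.877,4.000)
cell (3,4): code 0001 → (3.877,4.000)–(3.000,4.756)
total: 8 segments, chained into 1 closed loop(s), length Σ = 7.968810

segments=8 loops=1 length=7.969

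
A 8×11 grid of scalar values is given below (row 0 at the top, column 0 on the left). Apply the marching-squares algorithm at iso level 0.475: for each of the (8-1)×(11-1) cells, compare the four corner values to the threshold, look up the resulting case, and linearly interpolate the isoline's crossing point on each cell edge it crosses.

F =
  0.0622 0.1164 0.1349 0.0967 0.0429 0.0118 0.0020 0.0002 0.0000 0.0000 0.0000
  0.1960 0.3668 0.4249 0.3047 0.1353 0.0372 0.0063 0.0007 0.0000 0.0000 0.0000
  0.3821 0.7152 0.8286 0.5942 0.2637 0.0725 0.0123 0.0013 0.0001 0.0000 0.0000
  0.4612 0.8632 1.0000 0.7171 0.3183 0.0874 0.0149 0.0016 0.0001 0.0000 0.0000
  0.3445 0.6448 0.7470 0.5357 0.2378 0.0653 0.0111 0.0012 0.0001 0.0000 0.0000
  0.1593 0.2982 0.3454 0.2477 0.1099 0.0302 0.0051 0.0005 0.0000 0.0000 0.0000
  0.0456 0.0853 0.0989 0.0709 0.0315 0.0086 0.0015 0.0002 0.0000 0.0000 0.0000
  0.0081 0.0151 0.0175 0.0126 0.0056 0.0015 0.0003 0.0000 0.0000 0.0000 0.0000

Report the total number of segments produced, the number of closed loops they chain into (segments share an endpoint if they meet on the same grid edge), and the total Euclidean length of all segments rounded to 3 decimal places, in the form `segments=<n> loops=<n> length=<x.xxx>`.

cell (1,0): code 0100 → (1.311,1.000)–(2.000,0.279)
cell (1,1): code 1100 → (1.124,2.000)–(1.311,1.000)
cell (1,2): code 1100 → (1.588,3.000)–(1.124,2.000)
cell (1,3): code 1000 → (2.000,3.361)–(1.588,3.000)
cell (2,0): code 0110 → (2.000,0.279)–(3.000,0.034)
cell (2,3): code 1001 → (3.000,3.607)–(2.000,3.361)
cell (3,0): code 0110 → (3.000,0.034)–(4.000,0.435)
cell (3,3): code 1001 → (4.000,3.204)–(3.000,3.607)
cell (4,0): code 0010 → (4.000,0.435)–(4.490,1.000)
cell (4,1): code 0011 → (4.490,1.000)–(4.677,2.000)
cell (4,2): code 0011 → (4.677,2.000)–(4.211,3.000)
cell (4,3): code 0001 → (4.211,3.000)–(4.000,3.204)
total: 12 segments, chained into 1 closed loop(s), length Σ = 11.041675

segments=12 loops=1 length=11.042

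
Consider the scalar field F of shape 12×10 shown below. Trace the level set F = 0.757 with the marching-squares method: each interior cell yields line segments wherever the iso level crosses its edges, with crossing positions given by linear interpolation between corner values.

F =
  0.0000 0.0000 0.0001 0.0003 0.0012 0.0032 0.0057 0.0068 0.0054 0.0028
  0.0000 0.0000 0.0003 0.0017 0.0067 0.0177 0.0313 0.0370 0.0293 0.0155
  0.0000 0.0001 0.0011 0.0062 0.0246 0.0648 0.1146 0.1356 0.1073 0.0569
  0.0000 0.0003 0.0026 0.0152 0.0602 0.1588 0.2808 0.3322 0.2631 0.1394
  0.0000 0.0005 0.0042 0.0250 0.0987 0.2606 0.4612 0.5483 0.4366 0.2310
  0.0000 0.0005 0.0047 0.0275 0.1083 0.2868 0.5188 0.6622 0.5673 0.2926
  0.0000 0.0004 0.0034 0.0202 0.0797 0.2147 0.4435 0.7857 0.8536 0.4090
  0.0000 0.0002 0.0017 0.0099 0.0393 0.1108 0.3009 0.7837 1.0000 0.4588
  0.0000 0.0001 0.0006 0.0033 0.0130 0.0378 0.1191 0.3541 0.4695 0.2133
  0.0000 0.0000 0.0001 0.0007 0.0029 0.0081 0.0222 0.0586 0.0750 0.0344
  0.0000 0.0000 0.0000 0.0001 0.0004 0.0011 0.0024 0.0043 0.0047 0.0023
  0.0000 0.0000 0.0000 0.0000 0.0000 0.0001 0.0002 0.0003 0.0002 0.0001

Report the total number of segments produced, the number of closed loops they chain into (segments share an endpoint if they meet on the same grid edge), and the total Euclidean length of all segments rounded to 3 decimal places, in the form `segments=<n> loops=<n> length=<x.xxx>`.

segments=8 loops=1 length=5.481

cell (5,6): code 0100 → (5.768,7.000)–(6.000,6.916)
cell (5,7): code 1100 → (5.663,8.000)–(5.768,7.000)
cell (5,8): code 1000 → (6.000,8.217)–(5.663,8.000)
cell (6,6): code 0110 → (6.000,6.916)–(7.000,6.945)
cell (6,8): code 1001 → (7.000,8.449)–(6.000,8.217)
cell (7,6): code 0010 → (7.000,6.945)–(7.062,7.000)
cell (7,7): code 0011 → (7.062,7.000)–(7.458,8.000)
cell (7,8): code 0001 → (7.458,8.000)–(7.000,8.449)
total: 8 segments, chained into 1 closed loop(s), length Σ = 5.480912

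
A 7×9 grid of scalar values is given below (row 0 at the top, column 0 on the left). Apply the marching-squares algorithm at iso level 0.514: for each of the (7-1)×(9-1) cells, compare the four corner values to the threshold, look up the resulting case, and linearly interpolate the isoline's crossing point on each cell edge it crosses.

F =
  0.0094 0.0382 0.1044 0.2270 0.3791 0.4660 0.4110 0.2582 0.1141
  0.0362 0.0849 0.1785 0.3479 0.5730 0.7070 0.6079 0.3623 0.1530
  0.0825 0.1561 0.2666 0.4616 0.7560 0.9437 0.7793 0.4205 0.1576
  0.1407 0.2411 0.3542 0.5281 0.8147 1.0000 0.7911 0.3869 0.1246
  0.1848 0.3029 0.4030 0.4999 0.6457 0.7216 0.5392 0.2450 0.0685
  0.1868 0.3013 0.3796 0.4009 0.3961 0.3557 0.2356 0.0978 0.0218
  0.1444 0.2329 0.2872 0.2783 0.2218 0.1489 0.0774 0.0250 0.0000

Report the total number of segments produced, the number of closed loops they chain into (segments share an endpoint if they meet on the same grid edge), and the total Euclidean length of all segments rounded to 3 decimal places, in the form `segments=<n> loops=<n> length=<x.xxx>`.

segments=16 loops=1 length=12.884

cell (0,3): code 0100 → (0.696,4.000)–(1.000,3.738)
cell (0,4): code 1100 → (0.199,5.000)–(0.696,4.000)
cell (0,5): code 1100 → (0.523,6.000)–(0.199,5.000)
cell (0,6): code 1000 → (1.000,6.382)–(0.523,6.000)
cell (1,3): code 0110 → (1.000,3.738)–(2.000,3.178)
cell (1,6): code 1001 → (2.000,6.739)–(1.000,6.382)
cell (2,2): code 0100 → (2.788,3.000)–(3.000,2.919)
cell (2,3): code 1110 → (2.000,3.178)–(2.788,3.000)
cell (2,6): code 1001 → (3.000,6.686)–(2.000,6.739)
cell (3,2): code 0010 → (3.000,2.919)–(3.500,3.000)
cell (3,3): code 0111 → (3.500,3.000)–(4.000,3.097)
cell (3,6): code 1001 → (4.000,6.086)–(3.000,6.686)
cell (4,3): code 0010 → (4.000,3.097)–(4.528,4.000)
cell (4,4): code 0011 → (4.528,4.000)–(4.567,5.000)
cell (4,5): code 0011 → (4.567,5.000)–(4.083,6.000)
cell (4,6): code 0001 → (4.083,6.000)–(4.000,6.086)
total: 16 segments, chained into 1 closed loop(s), length Σ = 12.883920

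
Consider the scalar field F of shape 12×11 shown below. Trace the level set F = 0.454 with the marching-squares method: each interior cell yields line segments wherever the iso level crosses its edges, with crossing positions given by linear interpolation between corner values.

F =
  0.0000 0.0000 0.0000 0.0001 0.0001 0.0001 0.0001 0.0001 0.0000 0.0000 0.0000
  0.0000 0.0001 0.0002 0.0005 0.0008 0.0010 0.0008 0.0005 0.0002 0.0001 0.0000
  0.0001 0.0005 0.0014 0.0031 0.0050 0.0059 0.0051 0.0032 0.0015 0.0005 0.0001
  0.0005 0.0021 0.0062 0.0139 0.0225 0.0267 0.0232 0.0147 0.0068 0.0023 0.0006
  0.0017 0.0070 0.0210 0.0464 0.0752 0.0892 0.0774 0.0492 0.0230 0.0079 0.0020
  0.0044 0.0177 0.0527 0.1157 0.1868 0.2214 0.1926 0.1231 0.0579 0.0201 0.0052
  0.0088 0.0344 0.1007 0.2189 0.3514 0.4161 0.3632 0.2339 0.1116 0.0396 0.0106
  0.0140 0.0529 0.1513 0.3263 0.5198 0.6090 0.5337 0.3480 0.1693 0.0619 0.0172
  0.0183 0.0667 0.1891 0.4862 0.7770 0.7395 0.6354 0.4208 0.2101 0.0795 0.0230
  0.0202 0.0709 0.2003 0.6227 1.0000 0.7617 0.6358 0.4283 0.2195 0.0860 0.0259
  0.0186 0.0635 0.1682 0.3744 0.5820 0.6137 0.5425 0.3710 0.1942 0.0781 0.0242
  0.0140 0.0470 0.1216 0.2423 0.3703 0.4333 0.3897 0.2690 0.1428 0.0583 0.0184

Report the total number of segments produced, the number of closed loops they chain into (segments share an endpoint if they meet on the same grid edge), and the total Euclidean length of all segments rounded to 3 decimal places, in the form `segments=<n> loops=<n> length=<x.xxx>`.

cell (6,3): code 0100 → (6.609,4.000)–(7.000,3.660)
cell (6,4): code 1100 → (6.196,5.000)–(6.609,4.000)
cell (6,5): code 1100 → (6.533,6.000)–(6.196,5.000)
cell (6,6): code 1000 → (7.000,6.429)–(6.533,6.000)
cell (7,2): code 0100 → (7.799,3.000)–(8.000,2.892)
cell (7,3): code 1110 → (7.000,3.660)–(7.799,3.000)
cell (7,6): code 1001 → (8.000,6.845)–(7.000,6.429)
cell (8,2): code 0110 → (8.000,2.892)–(9.000,2.601)
cell (8,6): code 1001 → (9.000,6.876)–(8.000,6.845)
cell (9,2): code 0010 → (9.000,2.601)–(9.679,3.000)
cell (9,3): code 0111 → (9.679,3.000)–(10.000,3.383)
cell (9,6): code 1001 → (10.000,6.516)–(9.000,6.876)
cell (10,3): code 0010 → (10.000,3.383)–(10.605,4.000)
cell (10,4): code 0011 → (10.605,4.000)–(10.885,5.000)
cell (10,5): code 0011 → (10.885,5.000)–(10.579,6.000)
cell (10,6): code 0001 → (10.579,6.000)–(10.000,6.516)
total: 16 segments, chained into 1 closed loop(s), length Σ = 13.753643

segments=16 loops=1 length=13.754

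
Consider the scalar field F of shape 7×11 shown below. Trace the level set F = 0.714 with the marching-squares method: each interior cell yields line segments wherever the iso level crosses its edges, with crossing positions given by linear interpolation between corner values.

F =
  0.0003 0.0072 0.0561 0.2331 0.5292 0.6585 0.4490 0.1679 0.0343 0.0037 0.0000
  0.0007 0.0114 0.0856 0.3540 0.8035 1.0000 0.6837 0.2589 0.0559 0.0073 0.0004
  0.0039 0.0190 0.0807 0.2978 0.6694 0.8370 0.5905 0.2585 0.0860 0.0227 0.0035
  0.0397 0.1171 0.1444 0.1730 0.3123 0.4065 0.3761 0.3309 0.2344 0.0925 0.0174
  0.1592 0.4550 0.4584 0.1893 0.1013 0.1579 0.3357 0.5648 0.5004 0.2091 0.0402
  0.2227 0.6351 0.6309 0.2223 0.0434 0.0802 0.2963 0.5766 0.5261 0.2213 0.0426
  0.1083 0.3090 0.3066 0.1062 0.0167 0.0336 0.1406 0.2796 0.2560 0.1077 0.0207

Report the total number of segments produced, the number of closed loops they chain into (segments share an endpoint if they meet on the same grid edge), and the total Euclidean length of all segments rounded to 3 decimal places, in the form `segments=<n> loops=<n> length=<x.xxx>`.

segments=8 loops=1 length=6.302

cell (0,3): code 0100 → (0.674,4.000)–(1.000,3.801)
cell (0,4): code 1100 → (0.163,5.000)–(0.674,4.000)
cell (0,5): code 1000 → (1.000,5.904)–(0.163,5.000)
cell (1,3): code 0010 → (1.000,3.801)–(1.667,4.000)
cell (1,4): code 0111 → (1.667,4.000)–(2.000,4.266)
cell (1,5): code 1001 → (2.000,5.499)–(1.000,5.904)
cell (2,4): code 0010 → (2.000,4.266)–(2.286,5.000)
cell (2,5): code 0001 → (2.286,5.000)–(2.000,5.499)
total: 8 segments, chained into 1 closed loop(s), length Σ = 6.301734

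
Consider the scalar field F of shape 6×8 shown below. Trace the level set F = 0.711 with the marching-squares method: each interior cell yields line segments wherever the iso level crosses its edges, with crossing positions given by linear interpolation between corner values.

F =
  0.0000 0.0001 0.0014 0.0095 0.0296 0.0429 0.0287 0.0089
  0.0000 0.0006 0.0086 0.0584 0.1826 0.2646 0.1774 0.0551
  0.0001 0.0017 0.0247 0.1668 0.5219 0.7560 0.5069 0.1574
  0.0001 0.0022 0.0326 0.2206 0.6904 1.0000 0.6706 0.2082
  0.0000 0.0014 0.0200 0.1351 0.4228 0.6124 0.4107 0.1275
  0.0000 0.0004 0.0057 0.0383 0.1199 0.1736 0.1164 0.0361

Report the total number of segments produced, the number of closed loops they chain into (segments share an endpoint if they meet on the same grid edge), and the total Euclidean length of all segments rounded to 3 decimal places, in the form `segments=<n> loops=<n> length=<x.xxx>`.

cell (1,4): code 0100 → (1.908,5.000)–(2.000,4.808)
cell (1,5): code 1000 → (2.000,5.181)–(1.908,5.000)
cell (2,4): code 0110 → (2.000,4.808)–(3.000,4.067)
cell (2,5): code 1001 → (3.000,5.877)–(2.000,5.181)
cell (3,4): code 0010 → (3.000,4.067)–(3.746,5.000)
cell (3,5): code 0001 → (3.746,5.000)–(3.000,5.877)
total: 6 segments, chained into 1 closed loop(s), length Σ = 5.225068

segments=6 loops=1 length=5.225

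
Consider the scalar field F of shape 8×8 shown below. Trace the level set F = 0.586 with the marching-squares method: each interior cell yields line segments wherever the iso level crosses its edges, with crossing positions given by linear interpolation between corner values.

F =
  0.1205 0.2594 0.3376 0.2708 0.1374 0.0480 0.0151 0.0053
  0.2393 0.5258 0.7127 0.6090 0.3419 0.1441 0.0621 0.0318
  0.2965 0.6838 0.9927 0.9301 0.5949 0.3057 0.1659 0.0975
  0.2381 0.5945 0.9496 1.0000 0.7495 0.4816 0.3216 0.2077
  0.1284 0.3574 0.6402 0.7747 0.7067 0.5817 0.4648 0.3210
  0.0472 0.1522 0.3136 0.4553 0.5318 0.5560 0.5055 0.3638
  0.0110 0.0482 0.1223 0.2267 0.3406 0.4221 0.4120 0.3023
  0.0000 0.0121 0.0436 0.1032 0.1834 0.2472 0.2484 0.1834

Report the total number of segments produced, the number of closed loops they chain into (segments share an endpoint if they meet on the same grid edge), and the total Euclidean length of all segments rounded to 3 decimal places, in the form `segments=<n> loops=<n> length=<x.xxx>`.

segments=16 loops=1 length=12.522

cell (0,1): code 0100 → (0.662,2.000)–(1.000,1.322)
cell (0,2): code 1100 → (0.932,3.000)–(0.662,2.000)
cell (0,3): code 1000 → (1.000,3.086)–(0.932,3.000)
cell (1,0): code 0100 → (1.381,1.000)–(2.000,0.747)
cell (1,1): code 1110 → (1.000,1.322)–(1.381,1.000)
cell (1,3): code 1101 → (1.965,4.000)–(1.000,3.086)
cell (1,4): code 1000 → (2.000,4.031)–(1.965,4.000)
cell (2,0): code 0110 → (2.000,0.747)–(3.000,0.976)
cell (2,4): code 1001 → (3.000,4.610)–(2.000,4.031)
cell (3,0): code 0010 → (3.000,0.976)–(3.036,1.000)
cell (3,1): code 0111 → (3.036,1.000)–(4.000,1.808)
cell (3,4): code 1001 → (4.000,4.966)–(3.000,4.610)
cell (4,1): code 0010 → (4.000,1.808)–(4.166,2.000)
cell (4,2): code 0011 → (4.166,2.000)–(4.591,3.000)
cell (4,3): code 0011 → (4.591,3.000)–(4.690,4.000)
cell (4,4): code 0001 → (4.690,4.000)–(4.000,4.966)
total: 16 segments, chained into 1 closed loop(s), length Σ = 12.521857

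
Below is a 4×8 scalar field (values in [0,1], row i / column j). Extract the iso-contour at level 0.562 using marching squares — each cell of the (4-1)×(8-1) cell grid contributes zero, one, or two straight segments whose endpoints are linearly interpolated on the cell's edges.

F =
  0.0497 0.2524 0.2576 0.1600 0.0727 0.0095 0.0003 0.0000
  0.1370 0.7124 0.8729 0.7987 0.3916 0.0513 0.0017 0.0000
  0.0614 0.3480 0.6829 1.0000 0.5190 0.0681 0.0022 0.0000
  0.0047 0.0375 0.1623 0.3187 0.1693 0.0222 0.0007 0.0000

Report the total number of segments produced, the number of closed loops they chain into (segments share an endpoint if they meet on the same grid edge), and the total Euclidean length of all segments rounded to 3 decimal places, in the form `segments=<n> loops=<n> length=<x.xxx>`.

segments=10 loops=1 length=8.167

cell (0,0): code 0100 → (0.673,1.000)–(1.000,0.739)
cell (0,1): code 1100 → (0.495,2.000)–(0.673,1.000)
cell (0,2): code 1100 → (0.629,3.000)–(0.495,2.000)
cell (0,3): code 1000 → (1.000,3.581)–(0.629,3.000)
cell (1,0): code 0010 → (1.000,0.739)–(1.413,1.000)
cell (1,1): code 0111 → (1.413,1.000)–(2.000,1.639)
cell (1,3): code 1001 → (2.000,3.911)–(1.000,3.581)
cell (2,1): code 0010 → (2.000,1.639)–(2.232,2.000)
cell (2,2): code 0011 → (2.232,2.000)–(2.643,3.000)
cell (2,3): code 0001 → (2.643,3.000)–(2.000,3.911)
total: 10 segments, chained into 1 closed loop(s), length Σ = 8.167049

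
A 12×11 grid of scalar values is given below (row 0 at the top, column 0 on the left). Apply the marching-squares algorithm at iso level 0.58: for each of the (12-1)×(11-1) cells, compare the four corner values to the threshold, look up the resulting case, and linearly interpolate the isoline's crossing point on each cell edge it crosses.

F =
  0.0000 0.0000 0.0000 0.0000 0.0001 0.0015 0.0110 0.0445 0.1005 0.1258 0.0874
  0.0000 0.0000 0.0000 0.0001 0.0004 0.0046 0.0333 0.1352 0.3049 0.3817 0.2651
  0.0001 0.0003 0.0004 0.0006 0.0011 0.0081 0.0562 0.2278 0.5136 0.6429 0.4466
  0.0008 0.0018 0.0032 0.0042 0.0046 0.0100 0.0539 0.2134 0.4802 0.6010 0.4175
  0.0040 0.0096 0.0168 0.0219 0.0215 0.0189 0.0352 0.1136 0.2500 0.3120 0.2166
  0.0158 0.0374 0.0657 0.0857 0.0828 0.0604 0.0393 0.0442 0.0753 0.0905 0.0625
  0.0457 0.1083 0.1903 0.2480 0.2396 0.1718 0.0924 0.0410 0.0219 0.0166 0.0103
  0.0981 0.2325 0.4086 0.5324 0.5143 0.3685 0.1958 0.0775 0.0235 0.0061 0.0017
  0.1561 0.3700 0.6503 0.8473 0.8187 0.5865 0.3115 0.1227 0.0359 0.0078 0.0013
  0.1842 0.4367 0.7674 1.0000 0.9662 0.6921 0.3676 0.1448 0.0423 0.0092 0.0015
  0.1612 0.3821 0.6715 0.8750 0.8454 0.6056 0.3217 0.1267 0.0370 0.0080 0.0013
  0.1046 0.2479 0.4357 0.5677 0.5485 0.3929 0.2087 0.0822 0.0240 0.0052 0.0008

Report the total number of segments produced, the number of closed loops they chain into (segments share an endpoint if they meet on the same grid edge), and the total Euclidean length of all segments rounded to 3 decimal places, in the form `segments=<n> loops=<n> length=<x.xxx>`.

cell (1,8): code 0100 → (1.759,9.000)–(2.000,8.514)
cell (1,9): code 1000 → (2.000,9.320)–(1.759,9.000)
cell (2,8): code 0110 → (2.000,8.514)–(3.000,8.826)
cell (2,9): code 1001 → (3.000,9.114)–(2.000,9.320)
cell (3,8): code 0010 → (3.000,8.826)–(3.073,9.000)
cell (3,9): code 0001 → (3.073,9.000)–(3.000,9.114)
cell (7,1): code 0100 → (7.709,2.000)–(8.000,1.749)
cell (7,2): code 1100 → (7.151,3.000)–(7.709,2.000)
cell (7,3): code 1100 → (7.216,4.000)–(7.151,3.000)
cell (7,4): code 1100 → (7.970,5.000)–(7.216,4.000)
cell (7,5): code 1000 → (8.000,5.024)–(7.970,5.000)
cell (8,1): code 0110 → (8.000,1.749)–(9.000,1.433)
cell (8,5): code 1001 → (9.000,5.345)–(8.000,5.024)
cell (9,1): code 0110 → (9.000,1.433)–(10.000,1.684)
cell (9,5): code 1001 → (10.000,5.090)–(9.000,5.345)
cell (10,1): code 0010 → (10.000,1.684)–(10.388,2.000)
cell (10,2): code 0011 → (10.388,2.000)–(10.960,3.000)
cell (10,3): code 0011 → (10.960,3.000)–(10.894,4.000)
cell (10,4): code 0011 → (10.894,4.000)–(10.120,5.000)
cell (10,5): code 0001 → (10.120,5.000)–(10.000,5.090)
total: 20 segments, chained into 2 closed loop(s), length Σ = 15.389845

segments=20 loops=2 length=15.390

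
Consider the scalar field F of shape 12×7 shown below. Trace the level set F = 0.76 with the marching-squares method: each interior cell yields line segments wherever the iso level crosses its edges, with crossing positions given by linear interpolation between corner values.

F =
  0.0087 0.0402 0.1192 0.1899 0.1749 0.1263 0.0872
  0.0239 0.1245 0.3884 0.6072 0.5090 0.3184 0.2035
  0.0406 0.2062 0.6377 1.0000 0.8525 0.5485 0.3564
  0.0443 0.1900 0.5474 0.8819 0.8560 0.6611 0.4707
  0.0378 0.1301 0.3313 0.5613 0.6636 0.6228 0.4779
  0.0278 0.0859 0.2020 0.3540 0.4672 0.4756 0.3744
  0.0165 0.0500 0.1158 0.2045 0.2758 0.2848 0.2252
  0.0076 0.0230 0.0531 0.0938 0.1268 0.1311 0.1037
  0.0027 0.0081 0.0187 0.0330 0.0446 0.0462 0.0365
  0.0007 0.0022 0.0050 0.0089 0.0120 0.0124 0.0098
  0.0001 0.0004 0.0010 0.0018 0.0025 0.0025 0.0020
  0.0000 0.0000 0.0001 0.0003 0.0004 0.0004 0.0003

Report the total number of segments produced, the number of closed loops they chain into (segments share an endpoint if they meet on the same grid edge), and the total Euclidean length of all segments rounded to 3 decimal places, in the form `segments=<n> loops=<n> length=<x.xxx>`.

cell (1,2): code 0100 → (1.389,3.000)–(2.000,2.338)
cell (1,3): code 1100 → (1.731,4.000)–(1.389,3.000)
cell (1,4): code 1000 → (2.000,4.304)–(1.731,4.000)
cell (2,2): code 0110 → (2.000,2.338)–(3.000,2.636)
cell (2,4): code 1001 → (3.000,4.493)–(2.000,4.304)
cell (3,2): code 0010 → (3.000,2.636)–(3.380,3.000)
cell (3,3): code 0011 → (3.380,3.000)–(3.499,4.000)
cell (3,4): code 0001 → (3.499,4.000)–(3.000,4.493)
total: 8 segments, chained into 1 closed loop(s), length Σ = 6.660130

segments=8 loops=1 length=6.660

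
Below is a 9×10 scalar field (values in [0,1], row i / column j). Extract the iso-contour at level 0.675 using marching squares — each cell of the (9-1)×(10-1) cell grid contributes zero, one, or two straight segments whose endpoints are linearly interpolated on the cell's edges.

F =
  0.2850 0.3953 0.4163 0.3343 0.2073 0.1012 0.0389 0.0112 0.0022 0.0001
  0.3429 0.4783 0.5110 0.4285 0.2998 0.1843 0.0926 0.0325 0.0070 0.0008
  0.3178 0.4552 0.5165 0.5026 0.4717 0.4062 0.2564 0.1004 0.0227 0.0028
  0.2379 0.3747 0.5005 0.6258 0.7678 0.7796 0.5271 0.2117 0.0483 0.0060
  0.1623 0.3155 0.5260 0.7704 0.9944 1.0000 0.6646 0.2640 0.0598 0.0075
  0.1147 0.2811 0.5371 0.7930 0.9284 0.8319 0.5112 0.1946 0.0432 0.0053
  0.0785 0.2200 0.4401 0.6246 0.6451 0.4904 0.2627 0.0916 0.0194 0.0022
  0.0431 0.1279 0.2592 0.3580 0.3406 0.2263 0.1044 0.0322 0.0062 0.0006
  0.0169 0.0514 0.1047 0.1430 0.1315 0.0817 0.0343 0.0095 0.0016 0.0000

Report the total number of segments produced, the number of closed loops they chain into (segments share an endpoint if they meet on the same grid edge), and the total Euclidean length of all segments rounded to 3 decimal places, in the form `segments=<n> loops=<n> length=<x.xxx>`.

cell (2,3): code 0100 → (2.687,4.000)–(3.000,3.346)
cell (2,4): code 1100 → (2.720,5.000)–(2.687,4.000)
cell (2,5): code 1000 → (3.000,5.414)–(2.720,5.000)
cell (3,2): code 0100 → (3.340,3.000)–(4.000,2.610)
cell (3,3): code 1110 → (3.000,3.346)–(3.340,3.000)
cell (3,5): code 1001 → (4.000,5.969)–(3.000,5.414)
cell (4,2): code 0110 → (4.000,2.610)–(5.000,2.539)
cell (4,5): code 1001 → (5.000,5.489)–(4.000,5.969)
cell (5,2): code 0010 → (5.000,2.539)–(5.701,3.000)
cell (5,3): code 0011 → (5.701,3.000)–(5.894,4.000)
cell (5,4): code 0011 → (5.894,4.000)–(5.459,5.000)
cell (5,5): code 0001 → (5.459,5.000)–(5.000,5.489)
total: 12 segments, chained into 1 closed loop(s), length Σ = 10.351890

segments=12 loops=1 length=10.352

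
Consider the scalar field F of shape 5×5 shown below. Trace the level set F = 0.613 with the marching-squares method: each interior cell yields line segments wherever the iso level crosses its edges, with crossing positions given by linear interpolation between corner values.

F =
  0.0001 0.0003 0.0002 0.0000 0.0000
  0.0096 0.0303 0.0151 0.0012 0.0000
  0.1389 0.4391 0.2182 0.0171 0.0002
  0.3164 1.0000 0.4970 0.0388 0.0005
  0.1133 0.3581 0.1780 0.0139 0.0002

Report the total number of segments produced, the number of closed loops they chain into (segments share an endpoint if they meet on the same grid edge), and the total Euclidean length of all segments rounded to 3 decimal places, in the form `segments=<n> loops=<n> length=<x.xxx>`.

segments=4 loops=1 length=3.730

cell (2,0): code 0100 → (2.310,1.000)–(3.000,0.434)
cell (2,1): code 1000 → (3.000,1.769)–(2.310,1.000)
cell (3,0): code 0010 → (3.000,0.434)–(3.603,1.000)
cell (3,1): code 0001 → (3.603,1.000)–(3.000,1.769)
total: 4 segments, chained into 1 closed loop(s), length Σ = 3.730426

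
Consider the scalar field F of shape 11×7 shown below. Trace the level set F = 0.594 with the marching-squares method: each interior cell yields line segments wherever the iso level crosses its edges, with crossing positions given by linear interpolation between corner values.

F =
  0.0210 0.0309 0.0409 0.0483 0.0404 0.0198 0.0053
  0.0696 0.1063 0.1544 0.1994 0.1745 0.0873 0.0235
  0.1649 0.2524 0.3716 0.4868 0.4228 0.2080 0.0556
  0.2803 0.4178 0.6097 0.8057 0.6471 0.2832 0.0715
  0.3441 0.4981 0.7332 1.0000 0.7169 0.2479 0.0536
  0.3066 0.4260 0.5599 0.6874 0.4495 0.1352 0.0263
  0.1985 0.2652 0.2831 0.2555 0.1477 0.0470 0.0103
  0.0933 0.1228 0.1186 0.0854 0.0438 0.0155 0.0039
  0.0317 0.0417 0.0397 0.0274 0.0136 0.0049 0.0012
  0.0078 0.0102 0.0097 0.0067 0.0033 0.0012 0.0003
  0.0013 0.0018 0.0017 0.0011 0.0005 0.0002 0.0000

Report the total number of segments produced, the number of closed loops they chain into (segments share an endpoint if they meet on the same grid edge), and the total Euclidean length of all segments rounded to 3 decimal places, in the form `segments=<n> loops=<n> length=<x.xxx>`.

segments=12 loops=1 length=8.649

cell (2,1): code 0100 → (2.934,2.000)–(3.000,1.918)
cell (2,2): code 1100 → (2.336,3.000)–(2.934,2.000)
cell (2,3): code 1100 → (2.763,4.000)–(2.336,3.000)
cell (2,4): code 1000 → (3.000,4.146)–(2.763,4.000)
cell (3,1): code 0110 → (3.000,1.918)–(4.000,1.408)
cell (3,4): code 1001 → (4.000,4.262)–(3.000,4.146)
cell (4,1): code 0010 → (4.000,1.408)–(4.803,2.000)
cell (4,2): code 0111 → (4.803,2.000)–(5.000,2.267)
cell (4,3): code 1011 → (5.000,3.393)–(4.460,4.000)
cell (4,4): code 0001 → (4.460,4.000)–(4.000,4.262)
cell (5,2): code 0010 → (5.000,2.267)–(5.216,3.000)
cell (5,3): code 0001 → (5.216,3.000)–(5.000,3.393)
total: 12 segments, chained into 1 closed loop(s), length Σ = 8.649053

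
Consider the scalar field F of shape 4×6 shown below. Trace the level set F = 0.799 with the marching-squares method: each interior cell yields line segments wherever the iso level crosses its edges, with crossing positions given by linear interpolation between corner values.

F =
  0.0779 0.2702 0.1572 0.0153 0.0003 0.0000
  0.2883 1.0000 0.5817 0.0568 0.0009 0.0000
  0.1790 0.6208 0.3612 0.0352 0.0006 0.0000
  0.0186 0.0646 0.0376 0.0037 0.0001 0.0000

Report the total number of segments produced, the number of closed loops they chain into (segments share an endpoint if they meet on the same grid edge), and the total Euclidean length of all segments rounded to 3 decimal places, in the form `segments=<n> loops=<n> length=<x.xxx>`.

segments=4 loops=1 length=2.264

cell (0,0): code 0100 → (0.725,1.000)–(1.000,0.718)
cell (0,1): code 1000 → (1.000,1.481)–(0.725,1.000)
cell (1,0): code 0010 → (1.000,0.718)–(1.530,1.000)
cell (1,1): code 0001 → (1.530,1.000)–(1.000,1.481)
total: 4 segments, chained into 1 closed loop(s), length Σ = 2.264388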